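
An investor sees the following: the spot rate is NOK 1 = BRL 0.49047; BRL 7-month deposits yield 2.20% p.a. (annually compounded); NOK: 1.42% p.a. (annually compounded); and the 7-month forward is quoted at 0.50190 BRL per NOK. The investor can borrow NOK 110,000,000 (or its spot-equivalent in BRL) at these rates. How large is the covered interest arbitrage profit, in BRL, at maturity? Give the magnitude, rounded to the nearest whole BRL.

T = 7/12 years.
Keep in NOK, deliver into the forward: 110,000,000·1.0082589914·0.50190 = BRL 55,664,970.66.
Swap to BRL now, deposit: 110,000,000·0.49047·1.012775117 = BRL 54,640,939.28.
The quoted forward overvalues NOK, so borrow BRL, buy NOK at spot, deposit the NOK at 1.42%, and sell the proceeds forward at 0.50190.
Profit = 55,664,970.66 − 54,640,939.28 = BRL 1,024,031.

BRL 1,024,031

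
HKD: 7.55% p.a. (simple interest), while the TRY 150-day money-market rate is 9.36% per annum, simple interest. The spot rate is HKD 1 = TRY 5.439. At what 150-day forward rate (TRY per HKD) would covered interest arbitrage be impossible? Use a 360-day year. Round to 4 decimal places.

5.4788

T = 150/360 years.
TRY growth factor: 1 + 0.0936×150/360 = 1.039000.
Growth of 1 HKD over T: 1 + 0.0755×150/360 = 1.0314583.
So F = 5.439 × 1.039000 / 1.0314583 = 5.478768 (TRY/HKD).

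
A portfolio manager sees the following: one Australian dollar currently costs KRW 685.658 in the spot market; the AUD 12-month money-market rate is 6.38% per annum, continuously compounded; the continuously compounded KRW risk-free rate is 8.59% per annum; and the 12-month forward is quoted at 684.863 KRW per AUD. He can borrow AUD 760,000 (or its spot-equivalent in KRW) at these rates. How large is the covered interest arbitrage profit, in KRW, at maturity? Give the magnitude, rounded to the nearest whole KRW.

KRW 13,055,645

T = 1 year.
Keep in AUD, deliver into the forward: 760,000·1.0658792016·684.863 = KRW 554,785,733.01.
Swap to KRW now, deposit: 760,000·685.658·1.08969735312 = KRW 567,841,377.89.
The quoted forward undervalues AUD, so borrow AUD, convert to KRW at spot, deposit the KRW at 8.59%, and buy AUD forward at 684.863 to cover the loan.
The gap between the two covered legs is KRW 13,055,645.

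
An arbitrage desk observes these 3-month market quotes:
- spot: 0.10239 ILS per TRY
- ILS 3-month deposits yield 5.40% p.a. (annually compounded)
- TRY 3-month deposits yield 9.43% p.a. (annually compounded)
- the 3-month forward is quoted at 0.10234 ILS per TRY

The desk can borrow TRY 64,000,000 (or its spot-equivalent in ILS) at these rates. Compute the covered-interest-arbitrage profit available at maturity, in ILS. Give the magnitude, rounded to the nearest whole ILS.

ILS 59,304

T = 3/12 years.
Route A — deposit TRY, sell forward: 64,000,000 × 1.022784411 × 0.10234 = ILS 6,698,992.42.
Route B — convert at spot, deposit ILS: 64,000,000 × 0.10239 × 1.013234929 = ILS 6,639,687.96.
The quoted forward overvalues TRY, so borrow ILS, buy TRY at spot, deposit the TRY at 9.43%, and sell the proceeds forward at 0.10234.
Profit = 6,698,992.42 − 6,639,687.96 = ILS 59,304.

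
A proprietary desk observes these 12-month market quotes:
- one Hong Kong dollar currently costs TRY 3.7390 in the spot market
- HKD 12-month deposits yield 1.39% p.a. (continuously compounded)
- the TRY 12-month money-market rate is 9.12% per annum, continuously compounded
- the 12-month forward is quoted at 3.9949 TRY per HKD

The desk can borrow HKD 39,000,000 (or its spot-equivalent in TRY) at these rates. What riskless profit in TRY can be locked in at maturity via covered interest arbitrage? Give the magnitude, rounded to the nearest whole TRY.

TRY 1,763,311

T = 1 year.
Route A — deposit HKD, sell forward: 39,000,000 × 1.01399705416 × 3.9949 = TRY 157,981,856.43.
Route B — convert at spot, deposit TRY: 39,000,000 × 3.7390 × 1.09548808097 = TRY 159,745,167.46.
The quoted forward undervalues HKD, so borrow HKD, convert to TRY at spot, deposit the TRY at 9.12%, and buy HKD forward at 3.9949 to cover the loan.
Arbitrage profit = |157,981,856.43 − 159,745,167.46| = TRY 1,763,311.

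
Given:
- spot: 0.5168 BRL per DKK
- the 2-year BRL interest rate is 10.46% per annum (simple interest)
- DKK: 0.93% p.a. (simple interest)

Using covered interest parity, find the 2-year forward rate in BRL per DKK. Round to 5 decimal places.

T = 2 years.
BRL accumulates by 1 + 0.1046×2 = 1.209200.
Growth of 1 DKK over T: 1 + 0.0093×2 = 1.018600.
Forward (BRL per DKK) = 0.5168 × 1.209200 / 1.018600 = 0.6135034.

0.61350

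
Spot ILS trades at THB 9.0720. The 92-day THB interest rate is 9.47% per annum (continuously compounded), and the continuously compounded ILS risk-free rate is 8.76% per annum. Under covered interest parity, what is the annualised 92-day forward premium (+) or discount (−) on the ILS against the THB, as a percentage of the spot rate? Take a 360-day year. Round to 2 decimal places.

T = 92/360 years.
F = S · g_THB/g_ILS = 9.072 × 1.0244963/1.0226391 = 9.0884755.
Annualised premium = (F − S)/S × (1/T) = (9.0884755 − 9.072)/9.072 ÷ (92/360) = 0.71%.

+0.71%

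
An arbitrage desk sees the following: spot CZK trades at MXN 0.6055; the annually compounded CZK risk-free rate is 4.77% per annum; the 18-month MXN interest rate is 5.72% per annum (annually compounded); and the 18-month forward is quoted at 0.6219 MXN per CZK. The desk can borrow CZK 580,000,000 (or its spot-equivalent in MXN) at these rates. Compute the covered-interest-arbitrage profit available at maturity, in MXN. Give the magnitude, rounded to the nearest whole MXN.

T = 18/12 years.
Keep in CZK, deliver into the forward: 580,000,000·1.07239656906·0.6219 = MXN 386,815,587.25.
Swap to MXN now, deposit: 580,000,000·0.6055·1.08701548712 = MXN 381,748,968.92.
The quoted forward overvalues CZK, so borrow MXN, buy CZK at spot, deposit the CZK at 4.77%, and sell the proceeds forward at 0.6219.
The gap between the two covered legs is MXN 5,066,618.

MXN 5,066,618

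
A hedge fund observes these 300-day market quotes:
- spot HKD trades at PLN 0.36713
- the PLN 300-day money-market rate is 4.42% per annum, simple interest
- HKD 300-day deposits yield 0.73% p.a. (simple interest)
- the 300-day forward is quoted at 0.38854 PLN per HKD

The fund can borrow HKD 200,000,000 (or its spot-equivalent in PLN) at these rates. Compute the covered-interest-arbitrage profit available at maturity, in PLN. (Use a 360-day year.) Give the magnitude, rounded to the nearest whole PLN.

T = 300/360 years.
Route A — deposit HKD, sell forward: 200,000,000 × 1.0060833333 × 0.38854 = PLN 78,180,723.66.
Route B — convert at spot, deposit PLN: 200,000,000 × 0.36713 × 1.0368333333 = PLN 76,130,524.33.
The quoted forward overvalues HKD, so borrow PLN, buy HKD at spot, deposit the HKD at 0.73%, and sell the proceeds forward at 0.38854.
The gap between the two covered legs is PLN 2,050,199.

PLN 2,050,199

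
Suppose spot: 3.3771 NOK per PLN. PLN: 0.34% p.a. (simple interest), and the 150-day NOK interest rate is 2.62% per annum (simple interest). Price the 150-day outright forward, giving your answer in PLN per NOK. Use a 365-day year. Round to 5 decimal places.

0.29337

T = 150/365 years.
Growth of 1 NOK over T: 1 + 0.0262×150/365 = 1.0107671.
PLN accumulates by 1 + 0.0034×150/365 = 1.0013973.
CIP: F = S · (grow NOK)/(grow PLN) = 3.3771 × 1.0107671/1.0013973 = 3.408699 NOK per PLN.
Invert for PLN per NOK: 1 / 3.408699 = 0.29337.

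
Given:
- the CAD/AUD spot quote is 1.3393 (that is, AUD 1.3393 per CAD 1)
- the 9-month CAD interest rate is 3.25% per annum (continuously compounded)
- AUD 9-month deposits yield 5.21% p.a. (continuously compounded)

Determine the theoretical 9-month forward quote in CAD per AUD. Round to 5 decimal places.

0.73576

T = 9/12 years.
Growth of 1 AUD over T: e^(0.0521×9/12) = 1.0398485.
CAD growth factor: e^(0.0325×9/12) = 1.0246745.
So F = 1.3393 × 1.0398485 / 1.0246745 = 1.359133 (AUD/CAD).
Quoted the other way: 1/1.359133 = 0.73576 CAD per AUD.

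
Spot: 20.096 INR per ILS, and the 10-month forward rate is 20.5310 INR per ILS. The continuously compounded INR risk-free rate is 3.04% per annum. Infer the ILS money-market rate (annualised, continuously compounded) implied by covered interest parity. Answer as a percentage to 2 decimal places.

0.47%

T = 10/12 years.
F/S = 20.531/20.096 = 1.0216461 = (growth of INR) / (growth of ILS).
INR growth factor: e^(0.0304×10/12) = 1.0256569.
So the ILS growth factor = 1.0039258.
Take logs: ln 1.0039258 / (10/12) = 0.004702, so 0.47%.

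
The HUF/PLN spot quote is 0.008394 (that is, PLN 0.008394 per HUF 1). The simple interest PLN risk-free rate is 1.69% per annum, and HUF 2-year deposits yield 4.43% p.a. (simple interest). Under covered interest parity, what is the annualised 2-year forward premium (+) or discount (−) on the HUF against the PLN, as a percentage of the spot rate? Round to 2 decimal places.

-2.52%

T = 2 years.
No-arbitrage forward: 0.008394 × 1.033800 / 1.088600 = 0.007971447 PLN/HUF.
Annualised premium = (F − S)/S × (1/T) = (0.007971447 − 0.008394)/0.008394 ÷ 2 = -2.52%.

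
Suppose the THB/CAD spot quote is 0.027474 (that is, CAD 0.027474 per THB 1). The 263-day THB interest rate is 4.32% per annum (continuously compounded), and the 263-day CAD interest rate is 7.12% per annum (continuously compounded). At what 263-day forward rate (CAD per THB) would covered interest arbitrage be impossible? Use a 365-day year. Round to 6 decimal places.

T = 263/365 years.
CAD accumulates by e^(0.0712×263/365) = 1.0526418.
Growth of 1 THB over T: e^(0.0432×263/365) = 1.0316172.
Forward (CAD per THB) = 0.027474 × 1.0526418 / 1.0316172 = 0.02803393.

0.028034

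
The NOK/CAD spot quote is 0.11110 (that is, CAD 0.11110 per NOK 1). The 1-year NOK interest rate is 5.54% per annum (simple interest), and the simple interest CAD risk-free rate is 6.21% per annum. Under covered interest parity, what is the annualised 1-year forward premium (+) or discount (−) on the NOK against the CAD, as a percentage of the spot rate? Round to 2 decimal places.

T = 1 year.
F = S · g_CAD/g_NOK = 0.1111 × 1.062100/1.055400 = 0.11180530.
(F − S)/S ÷ T = (0.11180530 − 0.1111)/0.1111/1 = 0.006348 → 0.63%.

+0.63%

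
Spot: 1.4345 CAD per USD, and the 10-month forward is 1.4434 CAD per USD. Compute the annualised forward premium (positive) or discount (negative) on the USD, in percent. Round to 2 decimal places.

+0.74%

T = 10/12 years.
USD trades forward at +0.62043% vs spot over the period.
×(1/T) gives 0.74% p.a.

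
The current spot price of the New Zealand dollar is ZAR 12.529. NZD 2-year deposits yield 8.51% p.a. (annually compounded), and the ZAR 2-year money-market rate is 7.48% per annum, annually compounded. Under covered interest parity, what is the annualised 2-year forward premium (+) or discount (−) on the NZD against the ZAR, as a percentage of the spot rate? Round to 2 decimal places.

T = 2 years.
No-arbitrage forward: 12.529 × 1.155195 / 1.177442 = 12.292273 ZAR/NZD.
Annualised premium = (F − S)/S × (1/T) = (12.292273 − 12.529)/12.529 ÷ 2 = -0.94%.

-0.94%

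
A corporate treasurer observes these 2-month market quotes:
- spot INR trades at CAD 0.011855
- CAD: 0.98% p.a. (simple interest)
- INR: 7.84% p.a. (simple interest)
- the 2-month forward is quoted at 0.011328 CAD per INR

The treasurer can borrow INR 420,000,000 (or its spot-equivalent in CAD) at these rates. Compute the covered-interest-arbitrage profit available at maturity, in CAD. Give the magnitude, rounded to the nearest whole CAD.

T = 2/12 years.
Keep in INR, deliver into the forward: 420,000,000·1.013066667·0.011328 = CAD 4,819,928.07.
Swap to CAD now, deposit: 420,000,000·0.011855·1.001633333 = CAD 4,987,232.53.
The quoted forward undervalues INR, so borrow INR, convert to CAD at spot, deposit the CAD at 0.98%, and buy INR forward at 0.011328 to cover the loan.
The gap between the two covered legs is CAD 167,304.

CAD 167,304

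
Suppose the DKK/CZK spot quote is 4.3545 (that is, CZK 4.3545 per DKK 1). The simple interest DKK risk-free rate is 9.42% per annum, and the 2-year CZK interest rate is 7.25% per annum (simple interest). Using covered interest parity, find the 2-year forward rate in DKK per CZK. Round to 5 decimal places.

T = 2 years.
Growth of 1 CZK over T: 1 + 0.0725×2 = 1.145000.
DKK accumulates by 1 + 0.0942×2 = 1.188400.
CIP: F = S · (grow CZK)/(grow DKK) = 4.3545 × 1.145000/1.188400 = 4.195475 CZK per DKK.
Quoted the other way: 1/4.195475 = 0.23835 DKK per CZK.

0.23835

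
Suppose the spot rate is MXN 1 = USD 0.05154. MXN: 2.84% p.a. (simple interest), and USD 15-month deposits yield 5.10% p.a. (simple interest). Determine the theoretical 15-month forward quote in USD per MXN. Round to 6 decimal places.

0.052946

T = 15/12 years.
USD growth factor: 1 + 0.0510×15/12 = 1.063750.
MXN growth factor: 1 + 0.0284×15/12 = 1.035500.
Forward (USD per MXN) = 0.05154 × 1.063750 / 1.035500 = 0.05294609.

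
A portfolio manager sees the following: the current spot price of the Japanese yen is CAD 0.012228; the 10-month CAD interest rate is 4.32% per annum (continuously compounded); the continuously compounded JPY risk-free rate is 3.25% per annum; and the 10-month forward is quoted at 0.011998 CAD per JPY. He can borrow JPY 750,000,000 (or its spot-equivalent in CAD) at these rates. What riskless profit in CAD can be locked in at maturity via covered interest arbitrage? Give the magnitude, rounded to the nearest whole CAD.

T = 10/12 years.
Keep in JPY, deliver into the forward: 750,000,000·1.02745342·0.011998 = CAD 9,245,539.60.
Swap to CAD now, deposit: 750,000,000·0.012228·1.036655846 = CAD 9,507,170.76.
The quoted forward undervalues JPY, so borrow JPY, convert to CAD at spot, deposit the CAD at 4.32%, and buy JPY forward at 0.011998 to cover the loan.
Arbitrage profit = |9,245,539.60 − 9,507,170.76| = CAD 261,631.

CAD 261,631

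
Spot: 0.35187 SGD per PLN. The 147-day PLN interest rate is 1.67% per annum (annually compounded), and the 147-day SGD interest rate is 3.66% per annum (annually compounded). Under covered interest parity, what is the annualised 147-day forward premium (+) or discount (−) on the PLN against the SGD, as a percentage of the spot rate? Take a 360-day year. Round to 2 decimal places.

+1.95%

T = 147/360 years.
No-arbitrage forward: 0.35187 × 1.0147863 / 1.0067858 = 0.35466616 SGD/PLN.
Annualised premium = (F − S)/S × (1/T) = (0.35466616 − 0.35187)/0.35187 ÷ (147/360) = 1.95%.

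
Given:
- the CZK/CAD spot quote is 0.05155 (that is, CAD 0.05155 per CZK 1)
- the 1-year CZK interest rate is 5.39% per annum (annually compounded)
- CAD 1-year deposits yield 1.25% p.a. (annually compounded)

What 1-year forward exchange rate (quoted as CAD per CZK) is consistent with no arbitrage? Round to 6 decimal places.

T = 1 year.
CAD accumulates by (1 + 0.0125)^1 = 1.012500.
CZK growth factor: (1 + 0.0539)^1 = 1.053900.
CIP: F = S · (grow CAD)/(grow CZK) = 0.05155 × 1.012500/1.053900 = 0.04952498 CAD per CZK.

0.049525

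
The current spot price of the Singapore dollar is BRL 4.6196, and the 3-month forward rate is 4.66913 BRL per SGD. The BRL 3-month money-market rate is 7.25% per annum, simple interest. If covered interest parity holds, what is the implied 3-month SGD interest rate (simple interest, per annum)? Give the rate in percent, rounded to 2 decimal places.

2.93%

T = 3/12 years.
By CIP, F/S equals the BRL-to-SGD growth ratio: 4.66913/4.6196 = 1.0107217.
BRL growth factor: 1 + 0.0725×3/12 = 1.018125.
Hence g_SGD = 1.0073248.
(1.0073248 − 1)/T = 0.029299, i.e. 2.93%.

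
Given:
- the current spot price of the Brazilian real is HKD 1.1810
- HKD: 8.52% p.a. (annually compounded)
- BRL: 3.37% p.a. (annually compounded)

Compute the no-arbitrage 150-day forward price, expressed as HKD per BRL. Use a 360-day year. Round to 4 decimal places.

1.2052

T = 150/360 years.
HKD growth factor: (1 + 0.0852)^(150/360) = 1.0346554.
BRL accumulates by (1 + 0.0337)^(150/360) = 1.0139061.
So F = 1.181 × 1.0346554 / 1.0139061 = 1.205169 (HKD/BRL).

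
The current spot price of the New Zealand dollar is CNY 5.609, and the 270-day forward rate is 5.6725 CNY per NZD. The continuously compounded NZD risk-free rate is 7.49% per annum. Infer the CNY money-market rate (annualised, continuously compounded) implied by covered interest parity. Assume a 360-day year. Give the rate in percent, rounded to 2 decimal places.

T = 270/360 years.
CIP gives F = S · g_CNY/g_NZD, so g_CNY/g_NZD = 5.6725/5.609 = 1.0113211.
The NZD side grows by e^(0.0749×270/360) = 1.0577828.
Hence g_CNY = 1.0697581.
r = ln(1.0697581)/(270/360) = 0.089910 → 8.99%.

8.99%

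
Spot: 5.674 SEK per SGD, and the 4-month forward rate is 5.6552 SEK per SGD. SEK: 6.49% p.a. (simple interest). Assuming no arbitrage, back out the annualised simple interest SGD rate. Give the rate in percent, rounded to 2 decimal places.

T = 4/12 years.
CIP gives F = S · g_SEK/g_SGD, so g_SEK/g_SGD = 5.6552/5.674 = 0.9966866.
SEK growth factor: 1 + 0.0649×4/12 = 1.0216333.
Hence g_SGD = 1.0250296.
r = (1.0250296 − 1)/(4/12) = 0.075089 → 7.51%.

7.51%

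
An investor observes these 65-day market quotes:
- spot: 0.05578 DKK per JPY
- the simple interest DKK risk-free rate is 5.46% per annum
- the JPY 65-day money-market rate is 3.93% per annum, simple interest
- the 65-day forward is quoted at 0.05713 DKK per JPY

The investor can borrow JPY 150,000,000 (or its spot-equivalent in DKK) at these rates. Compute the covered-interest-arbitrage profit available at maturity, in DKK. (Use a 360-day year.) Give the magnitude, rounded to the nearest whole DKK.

T = 65/360 years.
Route A — deposit JPY, sell forward: 150,000,000 × 1.007095833 × 0.05713 = DKK 8,630,307.74.
Route B — convert at spot, deposit DKK: 150,000,000 × 0.05578 × 1.009858333 = DKK 8,449,484.67.
The quoted forward overvalues JPY, so borrow DKK, buy JPY at spot, deposit the JPY at 3.93%, and sell the proceeds forward at 0.05713.
Profit = 8,630,307.74 − 8,449,484.67 = DKK 180,823.

DKK 180,823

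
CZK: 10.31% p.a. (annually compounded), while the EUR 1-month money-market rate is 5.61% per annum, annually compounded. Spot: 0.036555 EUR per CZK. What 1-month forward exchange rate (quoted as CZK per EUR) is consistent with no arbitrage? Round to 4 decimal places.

T = 1/12 years.
Growth of 1 EUR over T: (1 + 0.0561)^(1/12) = 1.00455893.
CZK accumulates by (1 + 0.1031)^(1/12) = 1.00821056.
Forward (EUR per CZK) = 0.036555 × 1.00455893 / 1.00821056 = 0.036422602.
Quoted the other way: 1/0.036422602 = 27.4555 CZK per EUR.

27.4555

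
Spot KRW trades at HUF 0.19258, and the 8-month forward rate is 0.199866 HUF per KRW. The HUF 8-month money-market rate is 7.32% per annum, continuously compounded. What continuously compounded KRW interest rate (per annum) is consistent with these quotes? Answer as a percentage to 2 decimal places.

T = 8/12 years.
By CIP, F/S equals the HUF-to-KRW growth ratio: 0.199866/0.19258 = 1.0378336.
HUF growth factor: e^(0.0732×8/12) = 1.0500103.
That pins the KRW growth at 1.0117328.
Take logs: ln 1.0117328 / (8/12) = 0.017497, so 1.75%.

1.75%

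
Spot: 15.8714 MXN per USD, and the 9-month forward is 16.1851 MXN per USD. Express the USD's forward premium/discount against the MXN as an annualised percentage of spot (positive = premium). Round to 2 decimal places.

+2.64%

T = 9/12 years.
Period premium: (16.1851 − 15.8714)/15.8714 = 0.0197651.
Per annum: 0.0197651 / (9/12) = 0.026353 = 2.64%.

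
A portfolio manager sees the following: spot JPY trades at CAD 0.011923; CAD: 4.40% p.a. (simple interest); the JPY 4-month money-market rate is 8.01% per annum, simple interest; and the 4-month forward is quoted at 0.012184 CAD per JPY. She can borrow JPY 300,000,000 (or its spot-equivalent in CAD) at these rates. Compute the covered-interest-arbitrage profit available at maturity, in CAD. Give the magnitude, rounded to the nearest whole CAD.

T = 4/12 years.
Keep in JPY, deliver into the forward: 300,000,000·1.026700·0.012184 = CAD 3,752,793.84.
Swap to CAD now, deposit: 300,000,000·0.011923·1.014666667 = CAD 3,629,361.20.
The quoted forward overvalues JPY, so borrow CAD, buy JPY at spot, deposit the JPY at 8.01%, and sell the proceeds forward at 0.012184.
Profit = 3,752,793.84 − 3,629,361.20 = CAD 123,433.

CAD 123,433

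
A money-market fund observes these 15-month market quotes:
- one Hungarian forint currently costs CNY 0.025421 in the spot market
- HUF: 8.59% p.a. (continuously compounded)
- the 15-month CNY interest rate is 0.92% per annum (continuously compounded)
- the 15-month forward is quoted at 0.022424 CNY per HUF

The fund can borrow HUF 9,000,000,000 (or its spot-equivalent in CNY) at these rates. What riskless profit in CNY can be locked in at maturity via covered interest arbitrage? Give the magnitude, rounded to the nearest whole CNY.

CNY 6,743,077

T = 15/12 years.
Keep in HUF, deliver into the forward: 9,000,000,000·1.11335168309·0.022424 = CNY 224,692,183.27.
Swap to CNY now, deposit: 9,000,000,000·0.025421·1.01156637921 = CNY 231,435,260.33.
The quoted forward undervalues HUF, so borrow HUF, convert to CNY at spot, deposit the CNY at 0.92%, and buy HUF forward at 0.022424 to cover the loan.
Arbitrage profit = |224,692,183.27 − 231,435,260.33| = CNY 6,743,077.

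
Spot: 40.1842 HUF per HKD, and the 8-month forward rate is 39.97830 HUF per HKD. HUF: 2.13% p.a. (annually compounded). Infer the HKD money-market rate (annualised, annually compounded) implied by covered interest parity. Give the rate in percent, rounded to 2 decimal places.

2.92%

T = 8/12 years.
CIP gives F = S · g_HUF/g_HKD, so g_HUF/g_HKD = 39.9783/40.1842 = 0.9948761.
HUF growth factor: (1 + 0.0213)^(8/12) = 1.0141501.
So the HKD growth factor = 1.0193733.
r = 1.0193733^(12/8) − 1 = 0.029200 → 2.92%.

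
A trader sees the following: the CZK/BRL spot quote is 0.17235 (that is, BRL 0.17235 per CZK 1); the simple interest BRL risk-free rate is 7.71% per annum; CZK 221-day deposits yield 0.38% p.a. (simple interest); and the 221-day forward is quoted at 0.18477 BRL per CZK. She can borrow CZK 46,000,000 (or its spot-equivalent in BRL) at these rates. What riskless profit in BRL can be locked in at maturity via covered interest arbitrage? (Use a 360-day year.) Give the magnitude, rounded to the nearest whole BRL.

T = 221/360 years.
Invest the CZK and cover forward: 46,000,000 × 1.002332778 × 0.18477 = BRL 8,519,247.26.
Convert at spot and invest in BRL: 46,000,000 × 0.17235 × 1.047330833 = BRL 8,303,343.58.
The quoted forward overvalues CZK, so borrow BRL, buy CZK at spot, deposit the CZK at 0.38%, and sell the proceeds forward at 0.18477.
Arbitrage profit = |8,519,247.26 − 8,303,343.58| = BRL 215,904.

BRL 215,904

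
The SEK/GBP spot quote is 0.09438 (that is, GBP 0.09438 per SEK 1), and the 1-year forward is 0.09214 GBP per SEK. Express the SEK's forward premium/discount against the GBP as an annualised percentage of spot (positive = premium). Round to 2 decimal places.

T = 1 year.
Period premium: (0.09214 − 0.09438)/0.09438 = -0.0237338.
Per annum: -0.0237338 / 1 = -0.023734 = -2.37%.

-2.37%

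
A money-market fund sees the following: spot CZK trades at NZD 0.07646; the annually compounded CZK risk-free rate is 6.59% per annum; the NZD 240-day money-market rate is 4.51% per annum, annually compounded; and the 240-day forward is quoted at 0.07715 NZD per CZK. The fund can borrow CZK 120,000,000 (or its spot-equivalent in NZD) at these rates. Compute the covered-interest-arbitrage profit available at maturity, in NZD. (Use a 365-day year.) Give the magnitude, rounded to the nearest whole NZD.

NZD 209,536

T = 240/365 years.
Keep in CZK, deliver into the forward: 120,000,000·1.04285643·0.07715 = NZD 9,654,764.83.
Swap to NZD now, deposit: 120,000,000·0.07646·1.029430286 = NZD 9,445,228.76.
The quoted forward overvalues CZK, so borrow NZD, buy CZK at spot, deposit the CZK at 6.59%, and sell the proceeds forward at 0.07715.
The gap between the two covered legs is NZD 209,536.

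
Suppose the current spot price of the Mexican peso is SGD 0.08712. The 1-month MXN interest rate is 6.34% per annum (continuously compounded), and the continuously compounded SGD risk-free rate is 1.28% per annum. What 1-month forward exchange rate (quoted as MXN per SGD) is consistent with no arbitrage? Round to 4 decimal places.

T = 1/12 years.
SGD growth factor: e^(0.0128×1/12) = 1.00106724.
MXN growth factor: e^(0.0634×1/12) = 1.00529731.
So F = 0.08712 × 1.00106724 / 1.00529731 = 0.086753418 (SGD/MXN).
Invert for MXN per SGD: 1 / 0.086753418 = 11.5269.

11.5269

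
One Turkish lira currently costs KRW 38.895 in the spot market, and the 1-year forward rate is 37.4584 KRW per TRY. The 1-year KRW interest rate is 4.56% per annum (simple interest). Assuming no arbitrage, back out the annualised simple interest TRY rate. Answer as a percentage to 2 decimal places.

8.57%

T = 1 year.
F/S = 37.4584/38.895 = 0.9630647 = (growth of KRW) / (growth of TRY).
The KRW side grows by 1 + 0.0456×1 = 1.045600.
Hence g_TRY = 1.0857007.
(1.0857007 − 1)/T = 0.085701, i.e. 8.57%.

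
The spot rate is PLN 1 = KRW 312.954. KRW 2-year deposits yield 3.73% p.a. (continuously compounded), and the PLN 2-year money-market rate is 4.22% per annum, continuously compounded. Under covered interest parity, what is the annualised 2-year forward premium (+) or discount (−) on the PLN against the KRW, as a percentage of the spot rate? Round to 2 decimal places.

T = 2 years.
F = S · g_KRW/g_PLN = 312.954 × 1.0774531/1.088064 = 309.902044.
(F − S)/S ÷ T = (309.902044 − 312.954)/312.954/2 = -0.004876 → -0.49%.

-0.49%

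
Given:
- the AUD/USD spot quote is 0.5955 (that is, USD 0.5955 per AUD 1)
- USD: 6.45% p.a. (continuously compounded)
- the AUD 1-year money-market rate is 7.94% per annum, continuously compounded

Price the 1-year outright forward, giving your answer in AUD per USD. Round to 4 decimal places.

1.7045

T = 1 year.
USD accumulates by e^(0.0645×1) = 1.0666256.
AUD growth factor: e^(0.0794×1) = 1.0826373.
So F = 0.5955 × 1.0666256 / 1.0826373 = 0.5866928 (USD/AUD).
Invert for AUD per USD: 1 / 0.5866928 = 1.7045.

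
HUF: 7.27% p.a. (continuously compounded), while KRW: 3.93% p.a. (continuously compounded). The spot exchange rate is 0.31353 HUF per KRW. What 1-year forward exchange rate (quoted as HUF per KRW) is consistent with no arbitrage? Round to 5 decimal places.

T = 1 year.
Growth of 1 HUF over T: e^(0.0727×1) = 1.0754079.
KRW accumulates by e^(0.0393×1) = 1.0400825.
CIP: F = S · (grow HUF)/(grow KRW) = 0.31353 × 1.0754079/1.0400825 = 0.3241787 HUF per KRW.

0.32418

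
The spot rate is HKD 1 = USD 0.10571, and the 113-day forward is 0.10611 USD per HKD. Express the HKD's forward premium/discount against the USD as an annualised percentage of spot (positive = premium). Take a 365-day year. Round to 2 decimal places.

+1.22%

T = 113/365 years.
(F − S)/S = (0.10611 − 0.10571)/0.10571 = 0.0037839.
Annualise by dividing by T: 0.0037839 / (113/365) = 0.012222 → 1.22%.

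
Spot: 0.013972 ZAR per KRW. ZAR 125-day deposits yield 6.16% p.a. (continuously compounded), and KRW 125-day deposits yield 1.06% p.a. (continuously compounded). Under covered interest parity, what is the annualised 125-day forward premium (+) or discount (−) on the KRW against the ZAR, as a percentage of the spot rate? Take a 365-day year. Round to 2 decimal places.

+5.14%

T = 125/365 years.
No-arbitrage forward: 0.013972 × 1.021320 / 1.0036367 = 0.014218176 ZAR/KRW.
(F − S)/S ÷ T = (0.014218176 − 0.013972)/0.013972/(125/365) = 0.051448 → 5.14%.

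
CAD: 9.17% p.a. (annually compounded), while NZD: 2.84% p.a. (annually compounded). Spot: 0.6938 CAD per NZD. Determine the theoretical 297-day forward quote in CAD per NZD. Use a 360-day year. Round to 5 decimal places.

T = 297/360 years.
CAD growth factor: (1 + 0.0917)^(297/360) = 1.0750663.
NZD growth factor: (1 + 0.0284)^(297/360) = 1.0233724.
So F = 0.6938 × 1.0750663 / 1.0233724 = 0.7288461 (CAD/NZD).

0.72885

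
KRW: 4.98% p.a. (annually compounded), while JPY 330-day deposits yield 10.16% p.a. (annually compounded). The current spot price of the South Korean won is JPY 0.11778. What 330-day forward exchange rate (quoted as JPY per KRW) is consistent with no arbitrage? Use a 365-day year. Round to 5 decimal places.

T = 330/365 years.
JPY accumulates by (1 + 0.1016)^(330/365) = 1.0914258.
KRW accumulates by (1 + 0.0498)^(330/365) = 1.0449191.
CIP: F = S · (grow JPY)/(grow KRW) = 0.11778 × 1.0914258/1.0449191 = 0.1230221 JPY per KRW.

0.12302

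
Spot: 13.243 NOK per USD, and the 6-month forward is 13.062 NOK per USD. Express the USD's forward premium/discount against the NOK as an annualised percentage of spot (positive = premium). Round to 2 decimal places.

T = 6/12 years.
USD trades forward at -1.36676% vs spot over the period.
Per annum: -0.0136676 / (6/12) = -0.027335 = -2.73%.

-2.73%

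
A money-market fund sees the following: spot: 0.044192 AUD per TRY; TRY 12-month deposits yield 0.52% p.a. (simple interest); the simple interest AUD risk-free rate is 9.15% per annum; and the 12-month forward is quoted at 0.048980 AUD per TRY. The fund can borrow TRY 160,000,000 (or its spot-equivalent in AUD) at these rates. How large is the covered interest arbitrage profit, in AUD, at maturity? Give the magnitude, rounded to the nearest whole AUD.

AUD 159,860

T = 1 year.
Invest the TRY and cover forward: 160,000,000 × 1.005200 × 0.048980 = AUD 7,877,551.36.
Convert at spot and invest in AUD: 160,000,000 × 0.044192 × 1.091500 = AUD 7,717,690.88.
The quoted forward overvalues TRY, so borrow AUD, buy TRY at spot, deposit the TRY at 0.52%, and sell the proceeds forward at 0.048980.
Arbitrage profit = |7,877,551.36 − 7,717,690.88| = AUD 159,860.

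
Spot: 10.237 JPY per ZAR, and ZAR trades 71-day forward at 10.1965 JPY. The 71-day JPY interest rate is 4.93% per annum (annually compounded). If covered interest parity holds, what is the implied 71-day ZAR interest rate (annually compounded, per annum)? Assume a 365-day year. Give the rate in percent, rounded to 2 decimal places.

T = 71/365 years.
F/S = 10.1965/10.237 = 0.9960438 = (growth of JPY) / (growth of ZAR).
The JPY side grows by (1 + 0.0493)^(71/365) = 1.0094049.
That pins the ZAR growth at 1.0134142.
r = 1.0134142^(365/71) − 1 = 0.070903 → 7.09%.

7.09%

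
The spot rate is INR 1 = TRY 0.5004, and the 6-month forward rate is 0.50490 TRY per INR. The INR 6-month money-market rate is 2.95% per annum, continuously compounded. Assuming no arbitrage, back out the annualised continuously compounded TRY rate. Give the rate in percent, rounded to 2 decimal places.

4.74%

T = 6/12 years.
By CIP, F/S equals the TRY-to-INR growth ratio: 0.5049/0.5004 = 1.0089928.
The INR side grows by e^(0.0295×6/12) = 1.0148593.
So the TRY growth factor = 1.0239857.
r = ln(1.0239857)/(6/12) = 0.047405 → 4.74%.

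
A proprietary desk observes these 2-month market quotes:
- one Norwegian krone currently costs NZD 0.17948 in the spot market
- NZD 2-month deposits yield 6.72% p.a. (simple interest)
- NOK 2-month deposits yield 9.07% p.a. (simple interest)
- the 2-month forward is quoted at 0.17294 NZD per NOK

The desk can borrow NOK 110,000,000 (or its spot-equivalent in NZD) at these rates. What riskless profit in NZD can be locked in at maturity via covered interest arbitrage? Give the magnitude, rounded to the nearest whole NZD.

T = 2/12 years.
Invest the NOK and cover forward: 110,000,000 × 1.0151166667 × 0.17294 = NZD 19,310,970.40.
Convert at spot and invest in NZD: 110,000,000 × 0.17948 × 1.011200 = NZD 19,963,919.36.
The quoted forward undervalues NOK, so borrow NOK, convert to NZD at spot, deposit the NZD at 6.72%, and buy NOK forward at 0.17294 to cover the loan.
Profit = 19,963,919.36 − 19,310,970.40 = NZD 652,949.

NZD 652,949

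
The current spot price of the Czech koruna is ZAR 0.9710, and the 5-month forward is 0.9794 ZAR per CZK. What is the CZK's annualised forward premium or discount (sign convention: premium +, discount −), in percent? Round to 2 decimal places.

T = 5/12 years.
(F − S)/S = (0.9794 − 0.971)/0.971 = 0.0086509.
Annualise by dividing by T: 0.0086509 / (5/12) = 0.020762 → 2.08%.

+2.08%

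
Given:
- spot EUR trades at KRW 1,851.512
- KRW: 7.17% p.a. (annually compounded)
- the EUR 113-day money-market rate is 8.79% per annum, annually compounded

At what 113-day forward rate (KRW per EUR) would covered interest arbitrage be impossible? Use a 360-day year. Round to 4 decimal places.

T = 113/360 years.
Growth of 1 KRW over T: (1 + 0.0717)^(113/360) = 1.0219735433.
EUR accumulates by (1 + 0.0879)^(113/360) = 1.0267976671.
So F = 1851.512 × 1.0219735433 / 1.0267976671 = 1842.813185 (KRW/EUR).

1842.8132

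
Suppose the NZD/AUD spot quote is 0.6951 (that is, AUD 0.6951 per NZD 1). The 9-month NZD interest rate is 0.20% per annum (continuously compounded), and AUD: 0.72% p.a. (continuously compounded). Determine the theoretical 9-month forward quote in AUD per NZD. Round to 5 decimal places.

0.69782

T = 9/12 years.
AUD growth factor: e^(0.0072×9/12) = 1.0054146.
NZD growth factor: e^(0.0020×9/12) = 1.0015011.
CIP: F = S · (grow AUD)/(grow NZD) = 0.6951 × 1.0054146/1.0015011 = 0.6978162 AUD per NZD.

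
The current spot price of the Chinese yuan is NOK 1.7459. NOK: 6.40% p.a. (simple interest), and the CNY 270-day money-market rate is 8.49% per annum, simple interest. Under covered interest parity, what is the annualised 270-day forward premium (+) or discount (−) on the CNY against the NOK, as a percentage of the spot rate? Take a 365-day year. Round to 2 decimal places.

T = 270/365 years.
CIP forward (NOK per CNY) = 1.7459 × 1.0473425/1.0628027 = 1.7205030.
Annualised premium = (F − S)/S × (1/T) = (1.7205030 − 1.7459)/1.7459 ÷ (270/365) = -1.97%.

-1.97%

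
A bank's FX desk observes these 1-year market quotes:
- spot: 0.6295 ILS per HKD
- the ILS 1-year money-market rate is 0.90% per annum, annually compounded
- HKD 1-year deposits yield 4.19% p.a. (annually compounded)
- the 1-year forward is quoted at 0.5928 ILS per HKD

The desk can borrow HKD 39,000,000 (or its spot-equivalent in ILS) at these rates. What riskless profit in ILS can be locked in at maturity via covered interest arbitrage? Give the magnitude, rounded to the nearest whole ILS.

ILS 683,560

T = 1 year.
Invest the HKD and cover forward: 39,000,000 × 1.041900 × 0.5928 = ILS 24,087,894.48.
Convert at spot and invest in ILS: 39,000,000 × 0.6295 × 1.009000 = ILS 24,771,454.50.
The quoted forward undervalues HKD, so borrow HKD, convert to ILS at spot, deposit the ILS at 0.90%, and buy HKD forward at 0.5928 to cover the loan.
Profit = 24,771,454.50 − 24,087,894.48 = ILS 683,560.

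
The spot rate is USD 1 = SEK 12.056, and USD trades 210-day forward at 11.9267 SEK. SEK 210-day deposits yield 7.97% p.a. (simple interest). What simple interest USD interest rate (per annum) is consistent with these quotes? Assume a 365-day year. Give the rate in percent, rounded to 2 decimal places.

T = 210/365 years.
CIP gives F = S · g_SEK/g_USD, so g_SEK/g_USD = 11.9267/12.056 = 0.9892750.
The SEK side grows by 1 + 0.0797×210/365 = 1.0458548.
That pins the USD growth at 1.0571932.
(1.0571932 − 1)/T = 0.099407, i.e. 9.94%.

9.94%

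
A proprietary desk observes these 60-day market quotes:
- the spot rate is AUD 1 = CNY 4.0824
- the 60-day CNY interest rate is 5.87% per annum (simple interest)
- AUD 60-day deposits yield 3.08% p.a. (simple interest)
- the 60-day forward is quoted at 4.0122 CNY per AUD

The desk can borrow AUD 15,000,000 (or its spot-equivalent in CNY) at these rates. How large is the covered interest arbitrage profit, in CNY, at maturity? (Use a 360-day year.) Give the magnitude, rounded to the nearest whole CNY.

T = 60/360 years.
Invest the AUD and cover forward: 15,000,000 × 1.0051333333 × 4.0122 = CNY 60,491,939.40.
Convert at spot and invest in CNY: 15,000,000 × 4.0824 × 1.0097833333 = CNY 61,835,092.20.
The quoted forward undervalues AUD, so borrow AUD, convert to CNY at spot, deposit the CNY at 5.87%, and buy AUD forward at 4.0122 to cover the loan.
Profit = 61,835,092.20 − 60,491,939.40 = CNY 1,343,153.

CNY 1,343,153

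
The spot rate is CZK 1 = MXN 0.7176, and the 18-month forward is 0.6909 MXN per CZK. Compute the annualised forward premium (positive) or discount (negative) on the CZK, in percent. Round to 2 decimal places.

T = 18/12 years.
Period premium: (0.6909 − 0.7176)/0.7176 = -0.0372074.
Per annum: -0.0372074 / (18/12) = -0.024805 = -2.48%.

-2.48%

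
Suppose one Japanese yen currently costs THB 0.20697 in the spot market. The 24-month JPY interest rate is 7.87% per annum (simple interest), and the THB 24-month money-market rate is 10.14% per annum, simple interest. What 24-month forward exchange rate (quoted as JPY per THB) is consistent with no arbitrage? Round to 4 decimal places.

T = 2 years.
THB accumulates by 1 + 0.1014×2 = 1.202800.
JPY accumulates by 1 + 0.0787×2 = 1.157400.
So F = 0.20697 × 1.202800 / 1.157400 = 0.2150886 (THB/JPY).
Invert for JPY per THB: 1 / 0.2150886 = 4.6492.

4.6492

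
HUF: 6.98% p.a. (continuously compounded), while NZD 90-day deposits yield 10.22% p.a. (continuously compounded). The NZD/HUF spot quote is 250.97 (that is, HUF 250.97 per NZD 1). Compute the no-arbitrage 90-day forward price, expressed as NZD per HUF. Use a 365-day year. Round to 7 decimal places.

T = 90/365 years.
Growth of 1 HUF over T: e^(0.0698×90/365) = 1.0173599.
NZD accumulates by e^(0.1022×90/365) = 1.0255202.
CIP: F = S · (grow HUF)/(grow NZD) = 250.97 × 1.0173599/1.0255202 = 248.9730 HUF per NZD.
Invert for NZD per HUF: 1 / 248.9730 = 0.0040165.

0.0040165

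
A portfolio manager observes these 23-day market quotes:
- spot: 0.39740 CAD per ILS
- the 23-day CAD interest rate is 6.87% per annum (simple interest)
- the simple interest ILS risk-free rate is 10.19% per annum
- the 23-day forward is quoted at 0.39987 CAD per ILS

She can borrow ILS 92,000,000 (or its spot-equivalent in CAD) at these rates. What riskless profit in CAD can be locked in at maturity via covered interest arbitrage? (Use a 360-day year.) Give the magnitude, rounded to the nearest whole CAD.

T = 23/360 years.
Keep in ILS, deliver into the forward: 92,000,000·1.0065102778·0.39987 = CAD 37,027,540.36.
Swap to CAD now, deposit: 92,000,000·0.39740·1.0043891667 = CAD 36,721,271.45.
The quoted forward overvalues ILS, so borrow CAD, buy ILS at spot, deposit the ILS at 10.19%, and sell the proceeds forward at 0.39987.
The gap between the two covered legs is CAD 306,269.

CAD 306,269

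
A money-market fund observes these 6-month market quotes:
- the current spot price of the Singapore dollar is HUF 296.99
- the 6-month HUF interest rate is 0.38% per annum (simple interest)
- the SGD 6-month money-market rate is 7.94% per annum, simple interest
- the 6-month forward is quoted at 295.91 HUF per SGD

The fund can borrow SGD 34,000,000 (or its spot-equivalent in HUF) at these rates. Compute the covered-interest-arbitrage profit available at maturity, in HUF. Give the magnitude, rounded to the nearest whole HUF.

HUF 343,513,764

T = 6/12 years.
Route A — deposit SGD, sell forward: 34,000,000 × 1.039700 × 295.91 = HUF 10,460,359,318.00.
Route B — convert at spot, deposit HUF: 34,000,000 × 296.99 × 1.001900 = HUF 10,116,845,554.00.
The quoted forward overvalues SGD, so borrow HUF, buy SGD at spot, deposit the SGD at 7.94%, and sell the proceeds forward at 295.91.
Arbitrage profit = |10,460,359,318.00 − 10,116,845,554.00| = HUF 343,513,764.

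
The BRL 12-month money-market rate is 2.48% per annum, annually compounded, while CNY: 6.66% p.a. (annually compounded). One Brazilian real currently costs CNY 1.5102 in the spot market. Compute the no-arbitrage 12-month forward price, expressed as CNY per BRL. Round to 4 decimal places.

1.5718

T = 1 year.
CNY accumulates by (1 + 0.0666)^1 = 1.066600.
BRL growth factor: (1 + 0.0248)^1 = 1.024800.
Forward (CNY per BRL) = 1.5102 × 1.066600 / 1.024800 = 1.571799.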